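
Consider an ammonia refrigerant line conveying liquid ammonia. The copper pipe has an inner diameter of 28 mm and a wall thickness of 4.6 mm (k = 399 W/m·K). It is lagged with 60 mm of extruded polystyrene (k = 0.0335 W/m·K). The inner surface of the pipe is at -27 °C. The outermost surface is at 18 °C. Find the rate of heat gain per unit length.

Per-layer cylindrical resistances, series-summed:
R_copper pipe wall = ln(18.6/14)/(2π×399×1) = 1.133×10^-4 K/W
R_extruded polystyrene = ln(78.6/18.6)/(2π×0.0335×1) = 6.847 K/W
R_total = 6.847 K/W
Q = ΔT/R_total = 45/6.847

q′ ≈ 6.57 W/m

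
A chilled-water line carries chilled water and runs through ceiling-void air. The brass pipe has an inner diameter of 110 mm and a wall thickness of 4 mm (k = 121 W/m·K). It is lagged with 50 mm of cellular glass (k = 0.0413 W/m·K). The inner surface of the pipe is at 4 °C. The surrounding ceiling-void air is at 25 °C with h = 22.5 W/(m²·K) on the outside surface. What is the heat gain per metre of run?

q′ ≈ 8.64 W/m

For a radial system each layer contributes R = ln(r_out/r_in)/(2πkL); films add R = 1/(hA).
R_brass pipe wall = ln(59/55)/(2π×121×1) = 9.234×10^-5 K/W
R_cellular glass = ln(109/59)/(2π×0.0413×1) = 2.365 K/W
R_outer film = 1/(h_o·2πr_oL) = 1/(22.5×2π×0.109×1) = 0.06489 K/W
R_total = 2.43 K/W
Q = ΔT/R_total = 21/2.43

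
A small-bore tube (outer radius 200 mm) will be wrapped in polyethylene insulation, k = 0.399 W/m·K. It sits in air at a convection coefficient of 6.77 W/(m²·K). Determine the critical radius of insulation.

For a cylinder r_cr = k/h = 0.399/6.77
r_cr = 58.9 mm; since the bare radius (200 mm) is above r_cr, any added insulation will reduce heat loss.

r_cr ≈ 58.9 mm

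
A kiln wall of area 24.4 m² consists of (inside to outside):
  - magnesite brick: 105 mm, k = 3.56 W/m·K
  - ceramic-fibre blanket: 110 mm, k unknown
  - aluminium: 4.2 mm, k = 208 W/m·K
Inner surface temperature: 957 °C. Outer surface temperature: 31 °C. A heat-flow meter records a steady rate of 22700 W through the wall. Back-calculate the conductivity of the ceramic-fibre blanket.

Using the resistance-network approach (series):
R_magnesite brick = L/(kA) = 0.105/(3.56×24.4) = 0.001209 K/W
R_aluminium = L/(kA) = 0.0042/(208×24.4) = 8.276×10^-7 K/W
Sum of known resistances R_other = 0.00121 K/W
Total R = ΔT/Q = 926/22700 = 0.04079 K/W
R_ceramic-fibre blanket = R_total − R_other = 0.03958 K/W
k = L/(R·A) = 0.11/(0.03958×24.4)

k ≈ 0.114 W/(m·K)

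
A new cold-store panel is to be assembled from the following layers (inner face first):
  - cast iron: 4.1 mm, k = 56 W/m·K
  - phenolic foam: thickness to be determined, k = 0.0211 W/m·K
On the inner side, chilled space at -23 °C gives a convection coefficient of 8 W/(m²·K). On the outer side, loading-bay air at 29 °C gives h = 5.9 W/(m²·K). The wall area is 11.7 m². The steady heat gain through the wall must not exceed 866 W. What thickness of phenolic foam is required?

Treating each layer as a thermal resistance in series:
R_inner film = 1/(h_i·A) = 1/(8×11.7) = 0.01068 K/W
R_cast iron = L/(kA) = 0.0041/(56×11.7) = 6.258×10^-6 K/W
R_outer film = 1/(h_o·A) = 1/(5.9×11.7) = 0.01449 K/W
Sum of the known resistances R_other = 0.02518 K/W
Required total resistance R_tot = ΔT/Q_allow = 52/866 = 0.06005 K/W
R_phenolic foam = R_tot − R_other = 0.03487 K/W
L = R·k·A = 0.03487×0.0211×11.7

L ≈ 8.61 mm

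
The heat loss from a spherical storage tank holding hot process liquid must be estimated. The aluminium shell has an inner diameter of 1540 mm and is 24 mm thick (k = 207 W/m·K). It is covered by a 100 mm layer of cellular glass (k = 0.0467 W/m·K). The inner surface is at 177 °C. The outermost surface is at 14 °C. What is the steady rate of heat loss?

Q ≈ 679 W

Each spherical layer contributes R = (1/r_i − 1/r_o)/(4πk):
R_aluminium shell = (1/0.77 − 1/0.794)/(4π×207) = 1.509×10^-5 K/W
R_cellular glass = (1/0.794 − 1/0.894)/(4π×0.0467) = 0.2401 K/W
R_total = 0.2401 K/W
Q = ΔT/R_total = 163/0.2401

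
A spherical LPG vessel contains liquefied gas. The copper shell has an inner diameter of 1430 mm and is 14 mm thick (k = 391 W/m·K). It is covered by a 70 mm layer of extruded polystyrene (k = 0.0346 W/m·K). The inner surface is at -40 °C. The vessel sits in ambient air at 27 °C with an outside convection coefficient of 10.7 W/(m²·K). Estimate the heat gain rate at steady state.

Q ≈ 233 W

For a spherical shell R = (1/r₁ − 1/r₂)/(4πk); film R = 1/(h·4πr²). In series:
R_copper shell = (1/0.715 − 1/0.729)/(4π×391) = 5.466×10^-6 K/W
R_extruded polystyrene = (1/0.729 − 1/0.799)/(4π×0.0346) = 0.2764 K/W
R_outer film = 1/(h·4πr_o²) = 1/(10.7×4π×0.799²) = 0.01165 K/W
R_total = 0.2881 K/W
Q = ΔT/R_total = 67/0.2881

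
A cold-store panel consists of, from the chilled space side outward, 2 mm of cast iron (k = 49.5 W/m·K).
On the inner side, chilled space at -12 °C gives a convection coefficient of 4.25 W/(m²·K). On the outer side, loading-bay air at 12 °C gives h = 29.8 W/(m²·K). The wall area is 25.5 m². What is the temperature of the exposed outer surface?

T ≈ 9 °C

Using the resistance-network approach (series):
R_inner film = 1/(h_i·A) = 1/(4.25×25.5) = 0.009227 K/W
R_cast iron = L/(kA) = 0.002/(49.5×25.5) = 1.584×10^-6 K/W
R_outer film = 1/(h_o·A) = 1/(29.8×25.5) = 0.001316 K/W
R_total = 0.01054 K/W;  Q = ΔT/R_total = 24/0.01054 = 2276 W
T_interface = T_inner + Q·ΣR(inner→interface) = -12 + 2280×0.009229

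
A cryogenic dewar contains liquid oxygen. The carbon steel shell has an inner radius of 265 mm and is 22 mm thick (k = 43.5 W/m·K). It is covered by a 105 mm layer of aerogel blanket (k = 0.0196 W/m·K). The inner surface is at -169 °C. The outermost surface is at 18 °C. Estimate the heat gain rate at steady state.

Q ≈ 49.3 W

Radial (spherical) resistances in series:
R_carbon steel shell = (1/0.265 − 1/0.287)/(4π×43.5) = 5.292×10^-4 K/W
R_aerogel blanket = (1/0.287 − 1/0.392)/(4π×0.0196) = 3.789 K/W
R_total = 3.79 K/W
Q = ΔT/R_total = 187/3.79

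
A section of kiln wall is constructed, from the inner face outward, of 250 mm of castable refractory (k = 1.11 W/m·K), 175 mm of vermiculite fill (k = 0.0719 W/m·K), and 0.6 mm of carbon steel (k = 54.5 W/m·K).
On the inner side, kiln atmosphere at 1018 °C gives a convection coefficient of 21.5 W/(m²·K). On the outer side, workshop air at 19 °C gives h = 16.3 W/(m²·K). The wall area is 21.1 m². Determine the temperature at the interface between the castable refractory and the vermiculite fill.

T ≈ 920 °C

Model the wall as resistances in series:
R_inner film = 1/(h_i·A) = 1/(21.5×21.1) = 0.002204 K/W
R_castable refractory = L/(kA) = 0.25/(1.11×21.1) = 0.01067 K/W
R_vermiculite fill = L/(kA) = 0.175/(0.0719×21.1) = 0.1154 K/W
R_carbon steel = L/(kA) = 0.0006/(54.5×21.1) = 5.218×10^-7 K/W
R_outer film = 1/(h_o·A) = 1/(16.3×21.1) = 0.002908 K/W
R_total = 0.1311 K/W;  Q = ΔT/R_total = 999/0.1311 = 7618 W
T_interface = T_inner − Q·ΣR(inner→interface) = 1018 − 7620×0.01288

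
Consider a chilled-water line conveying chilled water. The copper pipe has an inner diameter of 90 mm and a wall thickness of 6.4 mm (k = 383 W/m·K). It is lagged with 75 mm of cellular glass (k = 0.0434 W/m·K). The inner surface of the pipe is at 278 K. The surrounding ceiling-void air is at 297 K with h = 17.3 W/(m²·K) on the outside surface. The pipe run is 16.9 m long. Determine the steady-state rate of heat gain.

Radial resistances (cylindrical: R_cond = ln(r_o/r_i)/(2πkL), R_conv = 1/(h·2πrL)):
R_copper pipe wall = ln(51.4/45)/(2π×383×16.9) = 3.27×10^-6 K/W
R_cellular glass = ln(126.4/51.4)/(2π×0.0434×16.9) = 0.1953 K/W
R_outer film = 1/(h_o·2πr_oL) = 1/(17.3×2π×0.1264×16.9) = 0.004307 K/W
R_total = 0.1996 K/W
Q = ΔT/R_total = 19/0.1996

Q ≈ 95.2 W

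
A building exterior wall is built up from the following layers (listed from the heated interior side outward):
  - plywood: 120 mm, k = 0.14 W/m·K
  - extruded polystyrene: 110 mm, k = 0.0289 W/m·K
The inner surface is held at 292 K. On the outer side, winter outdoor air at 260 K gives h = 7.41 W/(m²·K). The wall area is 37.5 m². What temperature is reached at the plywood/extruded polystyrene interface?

T ≈ 286 K

Treating each layer as a thermal resistance in series:
R_plywood = L/(kA) = 0.12/(0.14×37.5) = 0.02286 K/W
R_extruded polystyrene = L/(kA) = 0.11/(0.0289×37.5) = 0.1015 K/W
R_outer film = 1/(h_o·A) = 1/(7.41×37.5) = 0.003599 K/W
R_total = 0.128 K/W;  Q = ΔT/R_total = 32/0.128 = 250.1 W
T_interface = T_inner − Q·ΣR(inner→interface) = 292 − 250×0.02286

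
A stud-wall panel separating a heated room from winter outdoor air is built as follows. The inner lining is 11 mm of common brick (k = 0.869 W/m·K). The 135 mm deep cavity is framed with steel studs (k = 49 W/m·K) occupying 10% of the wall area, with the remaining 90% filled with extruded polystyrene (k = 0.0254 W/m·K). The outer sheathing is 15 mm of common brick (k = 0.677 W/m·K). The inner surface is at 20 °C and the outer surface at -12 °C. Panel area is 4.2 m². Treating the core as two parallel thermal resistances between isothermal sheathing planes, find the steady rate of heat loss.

Q ≈ 2160 W

Sheathing layers in series; stud and cavity paths in parallel between them.
R_inner = 0.011/(0.869×4.2) = 0.003014 K/W
R_stud  = 0.135/(49×0.1×4.2) = 0.00656 K/W
R_cav   = 0.135/(0.0254×0.9×4.2) = 1.406 K/W
1/R_core = 1/R_stud + 1/R_cav → R_core = 0.006529 K/W
R_outer = 0.015/(0.677×4.2) = 0.005275 K/W
R_total = 0.01482 K/W
Q = ΔT/R_total = 32/0.01482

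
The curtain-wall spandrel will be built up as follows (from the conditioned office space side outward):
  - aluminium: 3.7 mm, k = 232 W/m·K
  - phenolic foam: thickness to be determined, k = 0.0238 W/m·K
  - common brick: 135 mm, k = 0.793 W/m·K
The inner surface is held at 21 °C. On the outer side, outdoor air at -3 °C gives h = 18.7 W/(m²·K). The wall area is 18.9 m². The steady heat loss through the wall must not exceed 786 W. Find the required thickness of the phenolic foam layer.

Using the resistance-network approach (series):
R_aluminium = L/(kA) = 0.0037/(232×18.9) = 8.438×10^-7 K/W
R_common brick = L/(kA) = 0.135/(0.793×18.9) = 0.009007 K/W
R_outer film = 1/(h_o·A) = 1/(18.7×18.9) = 0.002829 K/W
Sum of the known resistances R_other = 0.01184 K/W
Required total resistance R_tot = ΔT/Q_allow = 24/786 = 0.03053 K/W
R_phenolic foam = R_tot − R_other = 0.0187 K/W
L = R·k·A = 0.0187×0.0238×18.9

L ≈ 8.41 mm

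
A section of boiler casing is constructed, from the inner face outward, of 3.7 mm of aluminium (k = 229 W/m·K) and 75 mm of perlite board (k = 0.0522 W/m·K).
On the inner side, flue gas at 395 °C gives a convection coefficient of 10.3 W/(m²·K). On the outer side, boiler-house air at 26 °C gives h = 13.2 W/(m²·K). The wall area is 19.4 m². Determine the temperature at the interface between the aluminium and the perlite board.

T ≈ 373 °C

Model the wall as resistances in series:
R_inner film = 1/(h_i·A) = 1/(10.3×19.4) = 0.005005 K/W
R_aluminium = L/(kA) = 0.0037/(229×19.4) = 8.328×10^-7 K/W
R_perlite board = L/(kA) = 0.075/(0.0522×19.4) = 0.07406 K/W
R_outer film = 1/(h_o·A) = 1/(13.2×19.4) = 0.003905 K/W
R_total = 0.08297 K/W;  Q = ΔT/R_total = 369/0.08297 = 4447 W
T_interface = T_inner − Q·ΣR(inner→interface) = 395 − 4450×0.005005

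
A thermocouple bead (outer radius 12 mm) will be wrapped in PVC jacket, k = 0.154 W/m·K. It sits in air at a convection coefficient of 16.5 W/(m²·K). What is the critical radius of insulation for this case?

For a sphere r_cr = 2k/h = 2×0.154/16.5
r_cr = 18.7 mm; since the bare radius (12 mm) is below r_cr, adding a thin layer of insulation will *increase* heat loss.

r_cr ≈ 18.7 mm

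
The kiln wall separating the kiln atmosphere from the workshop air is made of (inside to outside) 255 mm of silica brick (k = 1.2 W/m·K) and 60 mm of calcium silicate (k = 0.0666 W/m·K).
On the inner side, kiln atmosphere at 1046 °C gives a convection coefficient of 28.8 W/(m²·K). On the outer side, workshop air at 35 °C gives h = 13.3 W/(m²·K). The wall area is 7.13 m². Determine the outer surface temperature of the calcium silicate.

Thermal resistances in series:
R_inner film = 1/(h_i·A) = 1/(28.8×7.13) = 0.00487 K/W
R_silica brick = L/(kA) = 0.255/(1.2×7.13) = 0.0298 K/W
R_calcium silicate = L/(kA) = 0.06/(0.0666×7.13) = 0.1264 K/W
R_outer film = 1/(h_o·A) = 1/(13.3×7.13) = 0.01055 K/W
R_total = 0.1716 K/W;  Q = ΔT/R_total = 1011/0.1716 = 5893 W
T_interface = T_inner − Q·ΣR(inner→interface) = 1046 − 5890×0.161

T ≈ 97.1 °C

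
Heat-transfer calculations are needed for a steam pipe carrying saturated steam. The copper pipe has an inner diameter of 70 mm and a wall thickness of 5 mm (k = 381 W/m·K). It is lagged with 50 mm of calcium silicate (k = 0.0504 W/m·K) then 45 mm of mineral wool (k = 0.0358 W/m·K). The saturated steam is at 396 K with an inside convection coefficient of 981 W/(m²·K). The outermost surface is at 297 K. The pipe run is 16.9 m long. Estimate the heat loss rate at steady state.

Treating each annulus and film as a series resistance:
R_inner film = 1/(h_i·2πr₁L) = 1/(981×2π×0.035×16.9) = 2.743×10^-4 K/W
R_copper pipe wall = ln(40/35)/(2π×381×16.9) = 3.301×10^-6 K/W
R_calcium silicate = ln(90/40)/(2π×0.0504×16.9) = 0.1515 K/W
R_mineral wool = ln(135/90)/(2π×0.0358×16.9) = 0.1067 K/W
R_total = 0.2585 K/W
Q = ΔT/R_total = 99/0.2585

Q ≈ 383 W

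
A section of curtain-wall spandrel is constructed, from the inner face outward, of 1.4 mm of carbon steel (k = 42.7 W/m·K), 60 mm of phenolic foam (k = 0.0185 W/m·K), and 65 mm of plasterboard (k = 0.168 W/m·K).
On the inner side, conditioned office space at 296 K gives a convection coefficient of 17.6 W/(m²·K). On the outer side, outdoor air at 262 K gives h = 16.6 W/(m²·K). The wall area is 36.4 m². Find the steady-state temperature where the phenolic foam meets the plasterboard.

Series thermal resistances:
R_inner film = 1/(h_i·A) = 1/(17.6×36.4) = 0.001561 K/W
R_carbon steel = L/(kA) = 0.0014/(42.7×36.4) = 9.007×10^-7 K/W
R_phenolic foam = L/(kA) = 0.06/(0.0185×36.4) = 0.0891 K/W
R_plasterboard = L/(kA) = 0.065/(0.168×36.4) = 0.01063 K/W
R_outer film = 1/(h_o·A) = 1/(16.6×36.4) = 0.001655 K/W
R_total = 0.1029 K/W;  Q = ΔT/R_total = 34/0.1029 = 330.3 W
T_interface = T_inner − Q·ΣR(inner→interface) = 296 − 330×0.09066

T ≈ 266 K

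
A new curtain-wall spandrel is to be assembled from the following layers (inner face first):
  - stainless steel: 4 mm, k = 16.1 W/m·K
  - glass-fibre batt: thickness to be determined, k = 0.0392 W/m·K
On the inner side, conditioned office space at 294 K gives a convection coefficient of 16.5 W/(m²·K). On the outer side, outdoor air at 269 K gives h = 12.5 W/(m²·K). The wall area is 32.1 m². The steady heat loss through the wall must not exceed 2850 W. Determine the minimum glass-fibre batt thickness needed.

L ≈ 5.52 mm

Treating each layer as a thermal resistance in series:
R_inner film = 1/(h_i·A) = 1/(16.5×32.1) = 0.001888 K/W
R_stainless steel = L/(kA) = 0.004/(16.1×32.1) = 7.74×10^-6 K/W
R_outer film = 1/(h_o·A) = 1/(12.5×32.1) = 0.002492 K/W
Sum of the known resistances R_other = 0.004388 K/W
Required total resistance R_tot = ΔT/Q_allow = 25/2850 = 0.008772 K/W
R_glass-fibre batt = R_tot − R_other = 0.004384 K/W
L = R·k·A = 0.004384×0.0392×32.1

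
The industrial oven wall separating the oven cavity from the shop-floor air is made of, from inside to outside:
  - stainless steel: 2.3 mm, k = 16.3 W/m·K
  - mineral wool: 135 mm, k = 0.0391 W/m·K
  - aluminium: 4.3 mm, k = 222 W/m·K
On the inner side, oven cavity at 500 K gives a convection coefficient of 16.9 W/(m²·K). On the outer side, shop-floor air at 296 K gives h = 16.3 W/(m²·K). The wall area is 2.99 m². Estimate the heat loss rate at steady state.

Q ≈ 171 W

Model the wall as resistances in series:
R_inner film = 1/(h_i·A) = 1/(16.9×2.99) = 0.01979 K/W
R_stainless steel = L/(kA) = 0.0023/(16.3×2.99) = 4.719×10^-5 K/W
R_mineral wool = L/(kA) = 0.135/(0.0391×2.99) = 1.155 K/W
R_aluminium = L/(kA) = 0.0043/(222×2.99) = 6.478×10^-6 K/W
R_outer film = 1/(h_o·A) = 1/(16.3×2.99) = 0.02052 K/W
R_total = 1.195 K/W
Q = ΔT / R_total = 204 / 1.195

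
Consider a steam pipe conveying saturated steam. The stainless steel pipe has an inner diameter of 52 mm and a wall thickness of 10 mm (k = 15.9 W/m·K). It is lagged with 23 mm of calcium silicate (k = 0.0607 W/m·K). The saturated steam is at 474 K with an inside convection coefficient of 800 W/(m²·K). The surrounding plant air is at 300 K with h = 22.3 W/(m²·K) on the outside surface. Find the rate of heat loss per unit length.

q′ ≈ 122 W/m

Per-layer cylindrical resistances, series-summed:
R_inner film = 1/(h_i·2πr₁L) = 1/(800×2π×0.026×1) = 0.007652 K/W
R_stainless steel pipe wall = ln(36/26)/(2π×15.9×1) = 0.003257 K/W
R_calcium silicate = ln(59/36)/(2π×0.0607×1) = 1.295 K/W
R_outer film = 1/(h_o·2πr_oL) = 1/(22.3×2π×0.059×1) = 0.121 K/W
R_total = 1.427 K/W
Q = ΔT/R_total = 174/1.427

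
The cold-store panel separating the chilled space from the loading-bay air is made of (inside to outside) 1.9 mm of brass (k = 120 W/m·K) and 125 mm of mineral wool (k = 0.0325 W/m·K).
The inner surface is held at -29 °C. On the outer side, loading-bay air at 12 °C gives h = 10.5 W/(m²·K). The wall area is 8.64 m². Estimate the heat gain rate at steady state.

Model the wall as resistances in series:
R_brass = L/(kA) = 0.0019/(120×8.64) = 1.833×10^-6 K/W
R_mineral wool = L/(kA) = 0.125/(0.0325×8.64) = 0.4452 K/W
R_outer film = 1/(h_o·A) = 1/(10.5×8.64) = 0.01102 K/W
R_total = 0.4562 K/W
Q = ΔT / R_total = 41 / 0.4562

Q ≈ 89.9 W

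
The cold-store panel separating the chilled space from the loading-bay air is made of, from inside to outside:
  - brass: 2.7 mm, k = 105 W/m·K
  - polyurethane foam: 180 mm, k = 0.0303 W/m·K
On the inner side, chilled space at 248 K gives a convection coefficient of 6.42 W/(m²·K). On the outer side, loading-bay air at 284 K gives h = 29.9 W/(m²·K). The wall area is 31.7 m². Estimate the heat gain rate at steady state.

Thermal resistances in series:
R_inner film = 1/(h_i·A) = 1/(6.42×31.7) = 0.004914 K/W
R_brass = L/(kA) = 0.0027/(105×31.7) = 8.112×10^-7 K/W
R_polyurethane foam = L/(kA) = 0.18/(0.0303×31.7) = 0.1874 K/W
R_outer film = 1/(h_o·A) = 1/(29.9×31.7) = 0.001055 K/W
R_total = 0.1934 K/W
Q = ΔT / R_total = 36 / 0.1934

Q ≈ 186 W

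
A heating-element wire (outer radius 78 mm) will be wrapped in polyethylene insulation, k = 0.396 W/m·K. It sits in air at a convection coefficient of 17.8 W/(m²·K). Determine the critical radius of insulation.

r_cr ≈ 22.2 mm

For a cylinder r_cr = k/h = 0.396/17.8
r_cr = 22.2 mm; since the bare radius (78 mm) is above r_cr, any added insulation will reduce heat loss.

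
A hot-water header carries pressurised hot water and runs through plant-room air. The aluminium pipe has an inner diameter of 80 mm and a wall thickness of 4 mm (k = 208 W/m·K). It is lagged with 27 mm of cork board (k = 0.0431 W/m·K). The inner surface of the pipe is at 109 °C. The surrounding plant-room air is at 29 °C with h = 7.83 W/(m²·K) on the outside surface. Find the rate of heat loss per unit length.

Treating each annulus and film as a series resistance:
R_aluminium pipe wall = ln(44/40)/(2π×208×1) = 7.293×10^-5 K/W
R_cork board = ln(71/44)/(2π×0.0431×1) = 1.767 K/W
R_outer film = 1/(h_o·2πr_oL) = 1/(7.83×2π×0.071×1) = 0.2863 K/W
R_total = 2.053 K/W
Q = ΔT/R_total = 80/2.053

q′ ≈ 39 W/m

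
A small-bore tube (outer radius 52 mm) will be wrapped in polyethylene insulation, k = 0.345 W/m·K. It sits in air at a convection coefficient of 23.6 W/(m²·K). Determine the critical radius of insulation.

For a cylinder r_cr = k/h = 0.345/23.6
r_cr = 14.6 mm; since the bare radius (52 mm) is above r_cr, any added insulation will reduce heat loss.

r_cr ≈ 14.6 mm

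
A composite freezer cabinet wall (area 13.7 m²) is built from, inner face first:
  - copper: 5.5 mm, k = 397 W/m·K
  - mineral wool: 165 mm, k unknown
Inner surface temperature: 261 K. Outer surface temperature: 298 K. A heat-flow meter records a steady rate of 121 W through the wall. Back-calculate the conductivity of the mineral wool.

Treating each layer as a thermal resistance in series:
R_copper = L/(kA) = 0.0055/(397×13.7) = 1.011×10^-6 K/W
Sum of known resistances R_other = 1.011×10^-6 K/W
Total R = ΔT/Q = 37/121 = 0.3058 K/W
R_mineral wool = R_total − R_other = 0.3058 K/W
k = L/(R·A) = 0.165/(0.3058×13.7)

k ≈ 0.0394 W/(m·K)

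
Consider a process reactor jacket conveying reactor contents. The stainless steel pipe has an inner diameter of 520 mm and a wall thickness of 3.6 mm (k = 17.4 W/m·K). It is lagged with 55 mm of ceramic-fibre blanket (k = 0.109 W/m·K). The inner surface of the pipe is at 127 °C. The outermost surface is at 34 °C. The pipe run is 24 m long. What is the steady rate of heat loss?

Q ≈ 8060 W

For a radial system each layer contributes R = ln(r_out/r_in)/(2πkL); films add R = 1/(hA).
R_stainless steel pipe wall = ln(263.6/260)/(2π×17.4×24) = 5.241×10^-6 K/W
R_ceramic-fibre blanket = ln(318.6/263.6)/(2π×0.109×24) = 0.01153 K/W
R_total = 0.01153 K/W
Q = ΔT/R_total = 93/0.01153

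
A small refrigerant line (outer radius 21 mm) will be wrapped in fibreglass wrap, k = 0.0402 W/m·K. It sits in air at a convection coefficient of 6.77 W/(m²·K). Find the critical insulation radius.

For a cylinder r_cr = k/h = 0.0402/6.77
r_cr = 5.94 mm; since the bare radius (21 mm) is above r_cr, any added insulation will reduce heat loss.

r_cr ≈ 5.94 mm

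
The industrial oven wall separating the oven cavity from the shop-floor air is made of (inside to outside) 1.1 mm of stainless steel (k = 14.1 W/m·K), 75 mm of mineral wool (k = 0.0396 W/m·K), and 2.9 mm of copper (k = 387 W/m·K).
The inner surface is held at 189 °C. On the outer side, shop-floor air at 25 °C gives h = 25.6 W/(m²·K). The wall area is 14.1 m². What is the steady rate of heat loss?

Q ≈ 1200 W

Thermal resistances in series:
R_stainless steel = L/(kA) = 0.0011/(14.1×14.1) = 5.533×10^-6 K/W
R_mineral wool = L/(kA) = 0.075/(0.0396×14.1) = 0.1343 K/W
R_copper = L/(kA) = 0.0029/(387×14.1) = 5.315×10^-7 K/W
R_outer film = 1/(h_o·A) = 1/(25.6×14.1) = 0.00277 K/W
R_total = 0.1371 K/W
Q = ΔT / R_total = 164 / 0.1371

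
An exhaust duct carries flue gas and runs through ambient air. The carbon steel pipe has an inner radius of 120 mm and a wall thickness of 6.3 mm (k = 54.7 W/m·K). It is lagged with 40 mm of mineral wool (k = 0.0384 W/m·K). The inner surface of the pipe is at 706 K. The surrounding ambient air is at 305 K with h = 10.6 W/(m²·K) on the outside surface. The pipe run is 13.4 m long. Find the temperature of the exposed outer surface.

T ≈ 334 K

Treating each annulus and film as a series resistance:
R_carbon steel pipe wall = ln(126.3/120)/(2π×54.7×13.4) = 1.111×10^-5 K/W
R_mineral wool = ln(166.3/126.3)/(2π×0.0384×13.4) = 0.0851 K/W
R_outer film = 1/(h_o·2πr_oL) = 1/(10.6×2π×0.1663×13.4) = 0.006738 K/W
R_total = 0.09185 K/W
Q = ΔT/R_total = 401/0.09185
Q = 4370 W
T_interface = T_inner − Q·ΣR(inner→interface) = 706 − 4370×0.08511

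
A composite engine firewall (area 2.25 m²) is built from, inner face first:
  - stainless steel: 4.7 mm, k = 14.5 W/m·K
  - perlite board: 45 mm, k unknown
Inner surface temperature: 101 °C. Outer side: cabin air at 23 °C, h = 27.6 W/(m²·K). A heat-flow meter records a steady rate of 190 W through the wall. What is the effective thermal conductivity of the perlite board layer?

k ≈ 0.0507 W/(m·K)

Treating each layer as a thermal resistance in series:
R_stainless steel = L/(kA) = 0.0047/(14.5×2.25) = 1.441×10^-4 K/W
R_outer film = 1/(h_o·A) = 1/(27.6×2.25) = 0.0161 K/W
Sum of known resistances R_other = 0.01625 K/W
Total R = ΔT/Q = 78/190 = 0.4105 K/W
R_perlite board = R_total − R_other = 0.3943 K/W
k = L/(R·A) = 0.045/(0.3943×2.25)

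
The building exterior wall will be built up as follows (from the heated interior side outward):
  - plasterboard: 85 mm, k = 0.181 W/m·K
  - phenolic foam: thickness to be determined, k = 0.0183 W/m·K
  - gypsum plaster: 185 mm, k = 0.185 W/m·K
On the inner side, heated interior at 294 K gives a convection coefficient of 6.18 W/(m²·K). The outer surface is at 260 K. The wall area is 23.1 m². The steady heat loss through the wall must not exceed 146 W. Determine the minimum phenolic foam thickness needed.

Thermal resistances in series:
R_inner film = 1/(h_i·A) = 1/(6.18×23.1) = 0.007005 K/W
R_plasterboard = L/(kA) = 0.085/(0.181×23.1) = 0.02033 K/W
R_gypsum plaster = L/(kA) = 0.185/(0.185×23.1) = 0.04329 K/W
Sum of the known resistances R_other = 0.07062 K/W
Required total resistance R_tot = ΔT/Q_allow = 34/146 = 0.2329 K/W
R_phenolic foam = R_tot − R_other = 0.1623 K/W
L = R·k·A = 0.1623×0.0183×23.1

L ≈ 68.6 mm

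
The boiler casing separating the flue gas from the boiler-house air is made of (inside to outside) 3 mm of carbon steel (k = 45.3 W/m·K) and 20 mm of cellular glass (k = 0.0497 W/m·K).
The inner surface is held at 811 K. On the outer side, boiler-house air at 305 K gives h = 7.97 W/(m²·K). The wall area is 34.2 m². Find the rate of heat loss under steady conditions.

Q ≈ 32800 W

Using the resistance-network approach (series):
R_carbon steel = L/(kA) = 0.003/(45.3×34.2) = 1.936×10^-6 K/W
R_cellular glass = L/(kA) = 0.02/(0.0497×34.2) = 0.01177 K/W
R_outer film = 1/(h_o·A) = 1/(7.97×34.2) = 0.003669 K/W
R_total = 0.01544 K/W
Q = ΔT / R_total = 506 / 0.01544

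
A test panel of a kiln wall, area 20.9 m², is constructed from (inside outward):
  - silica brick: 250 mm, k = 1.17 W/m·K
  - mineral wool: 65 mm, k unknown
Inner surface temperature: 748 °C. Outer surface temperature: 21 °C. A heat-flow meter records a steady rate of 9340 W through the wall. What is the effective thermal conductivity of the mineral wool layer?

Series thermal resistances:
R_silica brick = L/(kA) = 0.25/(1.17×20.9) = 0.01022 K/W
Sum of known resistances R_other = 0.01022 K/W
Total R = ΔT/Q = 727/9340 = 0.07784 K/W
R_mineral wool = R_total − R_other = 0.06761 K/W
k = L/(R·A) = 0.065/(0.06761×20.9)

k ≈ 0.046 W/(m·K)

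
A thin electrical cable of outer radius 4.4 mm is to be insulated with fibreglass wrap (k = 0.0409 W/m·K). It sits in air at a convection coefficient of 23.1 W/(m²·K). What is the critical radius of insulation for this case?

r_cr ≈ 1.77 mm

For a cylinder r_cr = k/h = 0.0409/23.1
r_cr = 1.77 mm; since the bare radius (4.4 mm) is above r_cr, any added insulation will reduce heat loss.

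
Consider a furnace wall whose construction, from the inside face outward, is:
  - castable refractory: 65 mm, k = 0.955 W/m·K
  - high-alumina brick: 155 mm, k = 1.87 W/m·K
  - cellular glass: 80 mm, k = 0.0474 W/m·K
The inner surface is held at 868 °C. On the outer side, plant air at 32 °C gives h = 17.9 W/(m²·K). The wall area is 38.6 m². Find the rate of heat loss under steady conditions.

Q ≈ 17000 W

Using the resistance-network approach (series):
R_castable refractory = L/(kA) = 0.065/(0.955×38.6) = 0.001763 K/W
R_high-alumina brick = L/(kA) = 0.155/(1.87×38.6) = 0.002147 K/W
R_cellular glass = L/(kA) = 0.08/(0.0474×38.6) = 0.04372 K/W
R_outer film = 1/(h_o·A) = 1/(17.9×38.6) = 0.001447 K/W
R_total = 0.04908 K/W
Q = ΔT / R_total = 836 / 0.04908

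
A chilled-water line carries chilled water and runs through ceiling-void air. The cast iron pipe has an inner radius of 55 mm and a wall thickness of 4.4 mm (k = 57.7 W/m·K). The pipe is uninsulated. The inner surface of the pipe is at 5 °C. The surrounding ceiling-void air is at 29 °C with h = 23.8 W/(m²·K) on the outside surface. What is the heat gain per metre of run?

Radial resistances (cylindrical: R_cond = ln(r_o/r_i)/(2πkL), R_conv = 1/(h·2πrL)):
R_cast iron pipe wall = ln(59.4/55)/(2π×57.7×1) = 2.123×10^-4 K/W
R_outer film = 1/(h_o·2πr_oL) = 1/(23.8×2π×0.0594×1) = 0.1126 K/W
R_total = 0.1128 K/W
Q = ΔT/R_total = 24/0.1128

q′ ≈ 213 W/m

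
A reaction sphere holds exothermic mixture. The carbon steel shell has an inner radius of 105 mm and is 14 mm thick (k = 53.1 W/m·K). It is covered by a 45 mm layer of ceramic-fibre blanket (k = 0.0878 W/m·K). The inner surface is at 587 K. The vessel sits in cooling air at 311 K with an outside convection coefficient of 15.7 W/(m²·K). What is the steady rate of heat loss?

For a spherical shell R = (1/r₁ − 1/r₂)/(4πk); film R = 1/(h·4πr²). In series:
R_carbon steel shell = (1/0.105 − 1/0.119)/(4π×53.1) = 0.001679 K/W
R_ceramic-fibre blanket = (1/0.119 − 1/0.164)/(4π×0.0878) = 2.09 K/W
R_outer film = 1/(h·4πr_o²) = 1/(15.7×4π×0.164²) = 0.1885 K/W
R_total = 2.28 K/W
Q = ΔT/R_total = 276/2.28

Q ≈ 121 W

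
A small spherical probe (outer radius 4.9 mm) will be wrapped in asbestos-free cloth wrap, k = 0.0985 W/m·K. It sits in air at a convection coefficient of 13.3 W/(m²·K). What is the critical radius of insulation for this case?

r_cr ≈ 14.8 mm

For a sphere r_cr = 2k/h = 2×0.0985/13.3
r_cr = 14.8 mm; since the bare radius (4.9 mm) is below r_cr, adding a thin layer of insulation will *increase* heat loss.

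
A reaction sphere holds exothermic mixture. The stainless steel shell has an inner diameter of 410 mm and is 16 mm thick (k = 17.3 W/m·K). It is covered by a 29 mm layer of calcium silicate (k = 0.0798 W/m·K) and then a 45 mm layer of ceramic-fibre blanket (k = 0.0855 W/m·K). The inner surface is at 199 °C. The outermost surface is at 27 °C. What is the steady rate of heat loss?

Spherical conduction: R = (1/r_in − 1/r_out)/(4πk) per layer; series-sum.
R_stainless steel shell = (1/0.205 − 1/0.221)/(4π×17.3) = 0.001624 K/W
R_calcium silicate = (1/0.221 − 1/0.25)/(4π×0.0798) = 0.5234 K/W
R_ceramic-fibre blanket = (1/0.25 − 1/0.295)/(4π×0.0855) = 0.5679 K/W
R_total = 1.093 K/W
Q = ΔT/R_total = 172/1.093

Q ≈ 157 W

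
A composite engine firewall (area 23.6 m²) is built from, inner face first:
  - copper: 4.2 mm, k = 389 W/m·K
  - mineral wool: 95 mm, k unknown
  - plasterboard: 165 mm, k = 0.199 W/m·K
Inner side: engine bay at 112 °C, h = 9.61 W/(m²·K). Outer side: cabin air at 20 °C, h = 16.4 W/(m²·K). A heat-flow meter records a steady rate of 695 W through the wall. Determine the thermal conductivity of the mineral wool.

Treating each layer as a thermal resistance in series:
R_inner film = 1/(h_i·A) = 1/(9.61×23.6) = 0.004409 K/W
R_copper = L/(kA) = 0.0042/(389×23.6) = 4.575×10^-7 K/W
R_plasterboard = L/(kA) = 0.165/(0.199×23.6) = 0.03513 K/W
R_outer film = 1/(h_o·A) = 1/(16.4×23.6) = 0.002584 K/W
Sum of known resistances R_other = 0.04213 K/W
Total R = ΔT/Q = 92/695 = 0.1324 K/W
R_mineral wool = R_total − R_other = 0.09025 K/W
k = L/(R·A) = 0.095/(0.09025×23.6)

k ≈ 0.0446 W/(m·K)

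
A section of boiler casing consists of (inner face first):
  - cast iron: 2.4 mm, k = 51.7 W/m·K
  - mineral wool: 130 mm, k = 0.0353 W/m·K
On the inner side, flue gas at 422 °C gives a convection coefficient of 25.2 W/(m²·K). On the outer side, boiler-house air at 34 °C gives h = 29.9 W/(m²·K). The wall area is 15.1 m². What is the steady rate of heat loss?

Q ≈ 1560 W

Treating each layer as a thermal resistance in series:
R_inner film = 1/(h_i·A) = 1/(25.2×15.1) = 0.002628 K/W
R_cast iron = L/(kA) = 0.0024/(51.7×15.1) = 3.074×10^-6 K/W
R_mineral wool = L/(kA) = 0.13/(0.0353×15.1) = 0.2439 K/W
R_outer film = 1/(h_o·A) = 1/(29.9×15.1) = 0.002215 K/W
R_total = 0.2487 K/W
Q = ΔT / R_total = 388 / 0.2487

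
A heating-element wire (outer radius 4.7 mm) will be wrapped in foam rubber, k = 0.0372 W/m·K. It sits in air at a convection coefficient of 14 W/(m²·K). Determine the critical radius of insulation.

r_cr ≈ 2.66 mm

For a cylinder r_cr = k/h = 0.0372/14
r_cr = 2.66 mm; since the bare radius (4.7 mm) is above r_cr, any added insulation will reduce heat loss.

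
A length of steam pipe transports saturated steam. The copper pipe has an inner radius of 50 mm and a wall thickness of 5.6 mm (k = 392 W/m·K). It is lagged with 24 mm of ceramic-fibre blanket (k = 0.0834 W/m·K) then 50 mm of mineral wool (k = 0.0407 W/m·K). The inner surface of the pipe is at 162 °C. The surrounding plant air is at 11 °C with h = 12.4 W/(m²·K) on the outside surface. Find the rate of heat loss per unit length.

Treating each annulus and film as a series resistance:
R_copper pipe wall = ln(55.6/50)/(2π×392×1) = 4.31×10^-5 K/W
R_ceramic-fibre blanket = ln(79.6/55.6)/(2π×0.0834×1) = 0.6848 K/W
R_mineral wool = ln(129.6/79.6)/(2π×0.0407×1) = 1.906 K/W
R_outer film = 1/(h_o·2πr_oL) = 1/(12.4×2π×0.1296×1) = 0.09904 K/W
R_total = 2.69 K/W
Q = ΔT/R_total = 151/2.69

q′ ≈ 56.1 W/m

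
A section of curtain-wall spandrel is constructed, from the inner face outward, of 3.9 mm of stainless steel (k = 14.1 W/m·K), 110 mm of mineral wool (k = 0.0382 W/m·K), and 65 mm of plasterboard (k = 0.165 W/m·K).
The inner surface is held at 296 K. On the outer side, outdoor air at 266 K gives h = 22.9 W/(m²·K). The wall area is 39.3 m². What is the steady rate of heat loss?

Thermal resistances in series:
R_stainless steel = L/(kA) = 0.0039/(14.1×39.3) = 7.038×10^-6 K/W
R_mineral wool = L/(kA) = 0.11/(0.0382×39.3) = 0.07327 K/W
R_plasterboard = L/(kA) = 0.065/(0.165×39.3) = 0.01002 K/W
R_outer film = 1/(h_o·A) = 1/(22.9×39.3) = 0.001111 K/W
R_total = 0.08441 K/W
Q = ΔT / R_total = 30 / 0.08441

Q ≈ 355 W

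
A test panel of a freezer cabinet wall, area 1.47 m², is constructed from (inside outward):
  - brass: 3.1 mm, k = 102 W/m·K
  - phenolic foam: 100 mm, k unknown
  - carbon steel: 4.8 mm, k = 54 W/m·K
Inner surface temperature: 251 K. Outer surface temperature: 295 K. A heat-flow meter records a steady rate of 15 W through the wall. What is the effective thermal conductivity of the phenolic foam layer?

k ≈ 0.0232 W/(m·K)

Treating each layer as a thermal resistance in series:
R_brass = L/(kA) = 0.0031/(102×1.47) = 2.067×10^-5 K/W
R_carbon steel = L/(kA) = 0.0048/(54×1.47) = 6.047×10^-5 K/W
Sum of known resistances R_other = 8.114×10^-5 K/W
Total R = ΔT/Q = 44/15 = 2.933 K/W
R_phenolic foam = R_total − R_other = 2.933 K/W
k = L/(R·A) = 0.1/(2.933×1.47)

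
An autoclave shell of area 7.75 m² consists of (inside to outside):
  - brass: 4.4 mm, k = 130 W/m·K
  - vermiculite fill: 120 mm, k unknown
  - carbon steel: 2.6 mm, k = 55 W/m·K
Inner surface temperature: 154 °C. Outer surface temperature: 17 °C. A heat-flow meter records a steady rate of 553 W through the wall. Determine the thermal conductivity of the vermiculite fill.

k ≈ 0.0625 W/(m·K)

Treating each layer as a thermal resistance in series:
R_brass = L/(kA) = 0.0044/(130×7.75) = 4.367×10^-6 K/W
R_carbon steel = L/(kA) = 0.0026/(55×7.75) = 6.1×10^-6 K/W
Sum of known resistances R_other = 1.047×10^-5 K/W
Total R = ΔT/Q = 137/553 = 0.2477 K/W
R_vermiculite fill = R_total − R_other = 0.2477 K/W
k = L/(R·A) = 0.12/(0.2477×7.75)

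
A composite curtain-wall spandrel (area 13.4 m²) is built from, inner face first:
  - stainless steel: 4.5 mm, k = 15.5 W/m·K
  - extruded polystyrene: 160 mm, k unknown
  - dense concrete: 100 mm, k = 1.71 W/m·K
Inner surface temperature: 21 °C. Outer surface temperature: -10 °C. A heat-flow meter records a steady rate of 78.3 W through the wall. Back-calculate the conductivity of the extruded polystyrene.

Series thermal resistances:
R_stainless steel = L/(kA) = 0.0045/(15.5×13.4) = 2.167×10^-5 K/W
R_dense concrete = L/(kA) = 0.1/(1.71×13.4) = 0.004364 K/W
Sum of known resistances R_other = 0.004386 K/W
Total R = ΔT/Q = 31/78.3 = 0.3959 K/W
R_extruded polystyrene = R_total − R_other = 0.3915 K/W
k = L/(R·A) = 0.16/(0.3915×13.4)

k ≈ 0.0305 W/(m·K)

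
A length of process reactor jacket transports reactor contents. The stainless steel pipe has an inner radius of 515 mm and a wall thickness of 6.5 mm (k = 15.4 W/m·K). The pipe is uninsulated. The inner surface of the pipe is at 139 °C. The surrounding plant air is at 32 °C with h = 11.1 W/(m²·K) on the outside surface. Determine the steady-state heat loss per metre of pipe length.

Cylindrical conduction, so R = ln(r₂/r₁)/(2πkL) per layer, in series:
R_stainless steel pipe wall = ln(521.5/515)/(2π×15.4×1) = 1.296×10^-4 K/W
R_outer film = 1/(h_o·2πr_oL) = 1/(11.1×2π×0.5215×1) = 0.02749 K/W
R_total = 0.02762 K/W
Q = ΔT/R_total = 107/0.02762

q′ ≈ 3870 W/m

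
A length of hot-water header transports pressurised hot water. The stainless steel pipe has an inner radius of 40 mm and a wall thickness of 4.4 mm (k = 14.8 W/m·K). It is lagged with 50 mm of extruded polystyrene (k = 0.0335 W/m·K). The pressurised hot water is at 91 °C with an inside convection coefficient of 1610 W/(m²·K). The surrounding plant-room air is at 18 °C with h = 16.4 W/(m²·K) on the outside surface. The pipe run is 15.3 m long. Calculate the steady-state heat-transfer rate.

For a radial system each layer contributes R = ln(r_out/r_in)/(2πkL); films add R = 1/(hA).
R_inner film = 1/(h_i·2πr₁L) = 1/(1610×2π×0.04×15.3) = 1.615×10^-4 K/W
R_stainless steel pipe wall = ln(44.4/40)/(2π×14.8×15.3) = 7.335×10^-5 K/W
R_extruded polystyrene = ln(94.4/44.4)/(2π×0.0335×15.3) = 0.2342 K/W
R_outer film = 1/(h_o·2πr_oL) = 1/(16.4×2π×0.0944×15.3) = 0.006719 K/W
R_total = 0.2412 K/W
Q = ΔT/R_total = 73/0.2412

Q ≈ 303 W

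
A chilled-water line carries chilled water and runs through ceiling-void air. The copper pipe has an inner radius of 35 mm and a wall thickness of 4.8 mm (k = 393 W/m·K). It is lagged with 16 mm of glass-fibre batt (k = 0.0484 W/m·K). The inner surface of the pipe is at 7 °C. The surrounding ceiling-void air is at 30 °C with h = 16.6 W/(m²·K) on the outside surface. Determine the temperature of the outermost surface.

For a radial system each layer contributes R = ln(r_out/r_in)/(2πkL); films add R = 1/(hA).
R_copper pipe wall = ln(39.8/35)/(2π×393×1) = 5.205×10^-5 K/W
R_glass-fibre batt = ln(55.8/39.8)/(2π×0.0484×1) = 1.111 K/W
R_outer film = 1/(h_o·2πr_oL) = 1/(16.6×2π×0.0558×1) = 0.1718 K/W
R_total = 1.283 K/W
Q = ΔT/R_total = 23/1.283
Q = 17.9 W/m
T_interface = T_inner + Q·ΣR(inner→interface) = 7 + 17.9×1.111

T ≈ 26.9 °C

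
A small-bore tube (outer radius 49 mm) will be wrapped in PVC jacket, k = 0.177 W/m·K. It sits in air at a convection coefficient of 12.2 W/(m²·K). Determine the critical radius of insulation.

For a cylinder r_cr = k/h = 0.177/12.2
r_cr = 14.5 mm; since the bare radius (49 mm) is above r_cr, any added insulation will reduce heat loss.

r_cr ≈ 14.5 mm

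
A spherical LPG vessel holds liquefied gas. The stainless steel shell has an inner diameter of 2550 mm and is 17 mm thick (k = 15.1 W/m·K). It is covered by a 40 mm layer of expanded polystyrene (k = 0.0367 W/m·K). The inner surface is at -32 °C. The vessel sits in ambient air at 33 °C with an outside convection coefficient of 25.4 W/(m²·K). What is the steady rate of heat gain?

Q ≈ 1240 W

For a spherical shell R = (1/r₁ − 1/r₂)/(4πk); film R = 1/(h·4πr²). In series:
R_stainless steel shell = (1/1.275 − 1/1.292)/(4π×15.1) = 5.439×10^-5 K/W
R_expanded polystyrene = (1/1.292 − 1/1.332)/(4π×0.0367) = 0.0504 K/W
R_outer film = 1/(h·4πr_o²) = 1/(25.4×4π×1.332²) = 0.001766 K/W
R_total = 0.05222 K/W
Q = ΔT/R_total = 65/0.05222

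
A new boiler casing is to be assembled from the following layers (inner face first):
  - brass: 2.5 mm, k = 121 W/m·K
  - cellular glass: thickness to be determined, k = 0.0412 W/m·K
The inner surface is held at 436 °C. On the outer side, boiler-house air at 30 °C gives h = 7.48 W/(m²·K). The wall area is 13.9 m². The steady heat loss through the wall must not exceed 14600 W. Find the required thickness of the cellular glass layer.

L ≈ 10.4 mm

Using the resistance-network approach (series):
R_brass = L/(kA) = 0.0025/(121×13.9) = 1.486×10^-6 K/W
R_outer film = 1/(h_o·A) = 1/(7.48×13.9) = 0.009618 K/W
Sum of the known resistances R_other = 0.009619 K/W
Required total resistance R_tot = ΔT/Q_allow = 406/14600 = 0.02781 K/W
R_cellular glass = R_tot − R_other = 0.01819 K/W
L = R·k·A = 0.01819×0.0412×13.9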